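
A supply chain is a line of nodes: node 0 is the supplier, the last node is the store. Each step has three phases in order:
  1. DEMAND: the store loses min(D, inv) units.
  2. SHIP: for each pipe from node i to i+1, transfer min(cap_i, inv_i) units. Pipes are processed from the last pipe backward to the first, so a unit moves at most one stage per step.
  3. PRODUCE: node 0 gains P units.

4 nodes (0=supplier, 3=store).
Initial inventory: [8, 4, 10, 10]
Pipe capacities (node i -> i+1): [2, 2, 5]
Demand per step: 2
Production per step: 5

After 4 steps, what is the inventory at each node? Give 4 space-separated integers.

Step 1: demand=2,sold=2 ship[2->3]=5 ship[1->2]=2 ship[0->1]=2 prod=5 -> inv=[11 4 7 13]
Step 2: demand=2,sold=2 ship[2->3]=5 ship[1->2]=2 ship[0->1]=2 prod=5 -> inv=[14 4 4 16]
Step 3: demand=2,sold=2 ship[2->3]=4 ship[1->2]=2 ship[0->1]=2 prod=5 -> inv=[17 4 2 18]
Step 4: demand=2,sold=2 ship[2->3]=2 ship[1->2]=2 ship[0->1]=2 prod=5 -> inv=[20 4 2 18]

20 4 2 18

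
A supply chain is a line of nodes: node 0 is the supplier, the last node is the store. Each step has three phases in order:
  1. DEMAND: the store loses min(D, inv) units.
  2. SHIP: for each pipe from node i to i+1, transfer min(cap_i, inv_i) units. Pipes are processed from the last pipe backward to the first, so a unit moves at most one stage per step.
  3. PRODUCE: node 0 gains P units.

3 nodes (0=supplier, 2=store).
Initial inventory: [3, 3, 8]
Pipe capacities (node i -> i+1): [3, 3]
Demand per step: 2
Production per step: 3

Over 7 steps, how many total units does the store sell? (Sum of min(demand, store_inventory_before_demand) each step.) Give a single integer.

Answer: 14

Derivation:
Step 1: sold=2 (running total=2) -> [3 3 9]
Step 2: sold=2 (running total=4) -> [3 3 10]
Step 3: sold=2 (running total=6) -> [3 3 11]
Step 4: sold=2 (running total=8) -> [3 3 12]
Step 5: sold=2 (running total=10) -> [3 3 13]
Step 6: sold=2 (running total=12) -> [3 3 14]
Step 7: sold=2 (running total=14) -> [3 3 15]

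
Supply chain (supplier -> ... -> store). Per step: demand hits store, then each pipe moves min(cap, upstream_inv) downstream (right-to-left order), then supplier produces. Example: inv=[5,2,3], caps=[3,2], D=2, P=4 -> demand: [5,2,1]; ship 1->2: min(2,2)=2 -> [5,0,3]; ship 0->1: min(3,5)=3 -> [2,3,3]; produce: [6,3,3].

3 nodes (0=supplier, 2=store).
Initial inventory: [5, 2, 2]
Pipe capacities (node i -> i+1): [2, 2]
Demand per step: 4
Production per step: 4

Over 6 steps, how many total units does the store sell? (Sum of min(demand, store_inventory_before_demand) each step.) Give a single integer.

Step 1: sold=2 (running total=2) -> [7 2 2]
Step 2: sold=2 (running total=4) -> [9 2 2]
Step 3: sold=2 (running total=6) -> [11 2 2]
Step 4: sold=2 (running total=8) -> [13 2 2]
Step 5: sold=2 (running total=10) -> [15 2 2]
Step 6: sold=2 (running total=12) -> [17 2 2]

Answer: 12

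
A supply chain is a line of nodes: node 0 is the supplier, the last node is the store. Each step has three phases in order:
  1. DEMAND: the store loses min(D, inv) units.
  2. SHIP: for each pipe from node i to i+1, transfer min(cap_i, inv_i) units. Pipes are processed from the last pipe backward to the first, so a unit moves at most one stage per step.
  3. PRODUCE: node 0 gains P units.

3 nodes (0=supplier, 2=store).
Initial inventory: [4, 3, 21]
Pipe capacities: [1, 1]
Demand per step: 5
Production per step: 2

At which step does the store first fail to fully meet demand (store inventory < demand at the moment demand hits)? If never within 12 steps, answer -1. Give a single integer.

Step 1: demand=5,sold=5 ship[1->2]=1 ship[0->1]=1 prod=2 -> [5 3 17]
Step 2: demand=5,sold=5 ship[1->2]=1 ship[0->1]=1 prod=2 -> [6 3 13]
Step 3: demand=5,sold=5 ship[1->2]=1 ship[0->1]=1 prod=2 -> [7 3 9]
Step 4: demand=5,sold=5 ship[1->2]=1 ship[0->1]=1 prod=2 -> [8 3 5]
Step 5: demand=5,sold=5 ship[1->2]=1 ship[0->1]=1 prod=2 -> [9 3 1]
Step 6: demand=5,sold=1 ship[1->2]=1 ship[0->1]=1 prod=2 -> [10 3 1]
Step 7: demand=5,sold=1 ship[1->2]=1 ship[0->1]=1 prod=2 -> [11 3 1]
Step 8: demand=5,sold=1 ship[1->2]=1 ship[0->1]=1 prod=2 -> [12 3 1]
Step 9: demand=5,sold=1 ship[1->2]=1 ship[0->1]=1 prod=2 -> [13 3 1]
Step 10: demand=5,sold=1 ship[1->2]=1 ship[0->1]=1 prod=2 -> [14 3 1]
Step 11: demand=5,sold=1 ship[1->2]=1 ship[0->1]=1 prod=2 -> [15 3 1]
Step 12: demand=5,sold=1 ship[1->2]=1 ship[0->1]=1 prod=2 -> [16 3 1]
First stockout at step 6

6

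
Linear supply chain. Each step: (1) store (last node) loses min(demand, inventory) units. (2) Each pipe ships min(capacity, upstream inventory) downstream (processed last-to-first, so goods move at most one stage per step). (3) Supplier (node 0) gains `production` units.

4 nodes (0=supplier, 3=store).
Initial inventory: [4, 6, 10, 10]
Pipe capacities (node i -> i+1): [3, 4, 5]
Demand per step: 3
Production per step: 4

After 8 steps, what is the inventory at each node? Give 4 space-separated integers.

Step 1: demand=3,sold=3 ship[2->3]=5 ship[1->2]=4 ship[0->1]=3 prod=4 -> inv=[5 5 9 12]
Step 2: demand=3,sold=3 ship[2->3]=5 ship[1->2]=4 ship[0->1]=3 prod=4 -> inv=[6 4 8 14]
Step 3: demand=3,sold=3 ship[2->3]=5 ship[1->2]=4 ship[0->1]=3 prod=4 -> inv=[7 3 7 16]
Step 4: demand=3,sold=3 ship[2->3]=5 ship[1->2]=3 ship[0->1]=3 prod=4 -> inv=[8 3 5 18]
Step 5: demand=3,sold=3 ship[2->3]=5 ship[1->2]=3 ship[0->1]=3 prod=4 -> inv=[9 3 3 20]
Step 6: demand=3,sold=3 ship[2->3]=3 ship[1->2]=3 ship[0->1]=3 prod=4 -> inv=[10 3 3 20]
Step 7: demand=3,sold=3 ship[2->3]=3 ship[1->2]=3 ship[0->1]=3 prod=4 -> inv=[11 3 3 20]
Step 8: demand=3,sold=3 ship[2->3]=3 ship[1->2]=3 ship[0->1]=3 prod=4 -> inv=[12 3 3 20]

12 3 3 20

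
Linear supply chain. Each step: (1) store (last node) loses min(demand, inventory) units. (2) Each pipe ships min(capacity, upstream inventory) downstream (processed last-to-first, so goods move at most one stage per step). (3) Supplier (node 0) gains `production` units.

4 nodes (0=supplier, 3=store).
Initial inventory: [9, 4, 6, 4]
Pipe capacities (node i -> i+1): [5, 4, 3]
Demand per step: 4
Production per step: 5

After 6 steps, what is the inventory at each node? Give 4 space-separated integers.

Step 1: demand=4,sold=4 ship[2->3]=3 ship[1->2]=4 ship[0->1]=5 prod=5 -> inv=[9 5 7 3]
Step 2: demand=4,sold=3 ship[2->3]=3 ship[1->2]=4 ship[0->1]=5 prod=5 -> inv=[9 6 8 3]
Step 3: demand=4,sold=3 ship[2->3]=3 ship[1->2]=4 ship[0->1]=5 prod=5 -> inv=[9 7 9 3]
Step 4: demand=4,sold=3 ship[2->3]=3 ship[1->2]=4 ship[0->1]=5 prod=5 -> inv=[9 8 10 3]
Step 5: demand=4,sold=3 ship[2->3]=3 ship[1->2]=4 ship[0->1]=5 prod=5 -> inv=[9 9 11 3]
Step 6: demand=4,sold=3 ship[2->3]=3 ship[1->2]=4 ship[0->1]=5 prod=5 -> inv=[9 10 12 3]

9 10 12 3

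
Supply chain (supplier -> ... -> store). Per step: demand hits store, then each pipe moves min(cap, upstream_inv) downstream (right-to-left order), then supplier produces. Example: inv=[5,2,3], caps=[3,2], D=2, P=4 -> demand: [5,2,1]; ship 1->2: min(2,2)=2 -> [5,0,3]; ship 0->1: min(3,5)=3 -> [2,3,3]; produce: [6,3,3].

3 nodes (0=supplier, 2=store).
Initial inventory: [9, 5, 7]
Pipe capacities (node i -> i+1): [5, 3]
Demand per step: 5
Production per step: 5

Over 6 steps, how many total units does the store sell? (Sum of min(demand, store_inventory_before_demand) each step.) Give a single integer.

Answer: 22

Derivation:
Step 1: sold=5 (running total=5) -> [9 7 5]
Step 2: sold=5 (running total=10) -> [9 9 3]
Step 3: sold=3 (running total=13) -> [9 11 3]
Step 4: sold=3 (running total=16) -> [9 13 3]
Step 5: sold=3 (running total=19) -> [9 15 3]
Step 6: sold=3 (running total=22) -> [9 17 3]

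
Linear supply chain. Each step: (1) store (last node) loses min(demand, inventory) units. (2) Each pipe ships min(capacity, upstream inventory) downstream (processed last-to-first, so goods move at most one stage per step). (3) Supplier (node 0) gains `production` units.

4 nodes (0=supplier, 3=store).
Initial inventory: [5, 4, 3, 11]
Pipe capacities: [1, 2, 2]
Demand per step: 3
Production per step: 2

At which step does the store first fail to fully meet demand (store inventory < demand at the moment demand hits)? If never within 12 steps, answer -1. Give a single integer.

Step 1: demand=3,sold=3 ship[2->3]=2 ship[1->2]=2 ship[0->1]=1 prod=2 -> [6 3 3 10]
Step 2: demand=3,sold=3 ship[2->3]=2 ship[1->2]=2 ship[0->1]=1 prod=2 -> [7 2 3 9]
Step 3: demand=3,sold=3 ship[2->3]=2 ship[1->2]=2 ship[0->1]=1 prod=2 -> [8 1 3 8]
Step 4: demand=3,sold=3 ship[2->3]=2 ship[1->2]=1 ship[0->1]=1 prod=2 -> [9 1 2 7]
Step 5: demand=3,sold=3 ship[2->3]=2 ship[1->2]=1 ship[0->1]=1 prod=2 -> [10 1 1 6]
Step 6: demand=3,sold=3 ship[2->3]=1 ship[1->2]=1 ship[0->1]=1 prod=2 -> [11 1 1 4]
Step 7: demand=3,sold=3 ship[2->3]=1 ship[1->2]=1 ship[0->1]=1 prod=2 -> [12 1 1 2]
Step 8: demand=3,sold=2 ship[2->3]=1 ship[1->2]=1 ship[0->1]=1 prod=2 -> [13 1 1 1]
Step 9: demand=3,sold=1 ship[2->3]=1 ship[1->2]=1 ship[0->1]=1 prod=2 -> [14 1 1 1]
Step 10: demand=3,sold=1 ship[2->3]=1 ship[1->2]=1 ship[0->1]=1 prod=2 -> [15 1 1 1]
Step 11: demand=3,sold=1 ship[2->3]=1 ship[1->2]=1 ship[0->1]=1 prod=2 -> [16 1 1 1]
Step 12: demand=3,sold=1 ship[2->3]=1 ship[1->2]=1 ship[0->1]=1 prod=2 -> [17 1 1 1]
First stockout at step 8

8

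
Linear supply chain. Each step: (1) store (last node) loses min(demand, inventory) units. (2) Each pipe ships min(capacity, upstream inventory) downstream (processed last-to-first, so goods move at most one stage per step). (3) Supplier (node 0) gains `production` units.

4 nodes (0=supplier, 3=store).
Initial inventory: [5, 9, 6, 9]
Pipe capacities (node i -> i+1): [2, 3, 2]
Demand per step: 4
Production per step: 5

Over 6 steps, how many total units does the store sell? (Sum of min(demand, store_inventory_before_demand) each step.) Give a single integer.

Answer: 19

Derivation:
Step 1: sold=4 (running total=4) -> [8 8 7 7]
Step 2: sold=4 (running total=8) -> [11 7 8 5]
Step 3: sold=4 (running total=12) -> [14 6 9 3]
Step 4: sold=3 (running total=15) -> [17 5 10 2]
Step 5: sold=2 (running total=17) -> [20 4 11 2]
Step 6: sold=2 (running total=19) -> [23 3 12 2]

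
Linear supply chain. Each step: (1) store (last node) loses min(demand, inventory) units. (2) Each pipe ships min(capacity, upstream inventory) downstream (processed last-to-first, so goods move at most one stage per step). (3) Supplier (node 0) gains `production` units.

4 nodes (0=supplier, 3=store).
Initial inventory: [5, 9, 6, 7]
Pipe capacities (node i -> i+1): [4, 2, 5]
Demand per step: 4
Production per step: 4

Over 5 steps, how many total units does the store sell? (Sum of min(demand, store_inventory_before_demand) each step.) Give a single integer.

Step 1: sold=4 (running total=4) -> [5 11 3 8]
Step 2: sold=4 (running total=8) -> [5 13 2 7]
Step 3: sold=4 (running total=12) -> [5 15 2 5]
Step 4: sold=4 (running total=16) -> [5 17 2 3]
Step 5: sold=3 (running total=19) -> [5 19 2 2]

Answer: 19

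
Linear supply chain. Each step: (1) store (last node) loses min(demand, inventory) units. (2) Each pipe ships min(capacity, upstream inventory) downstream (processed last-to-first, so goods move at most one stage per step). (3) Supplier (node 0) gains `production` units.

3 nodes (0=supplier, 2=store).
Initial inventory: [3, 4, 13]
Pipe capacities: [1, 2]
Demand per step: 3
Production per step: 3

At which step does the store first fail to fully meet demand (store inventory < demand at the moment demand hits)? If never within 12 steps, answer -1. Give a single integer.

Step 1: demand=3,sold=3 ship[1->2]=2 ship[0->1]=1 prod=3 -> [5 3 12]
Step 2: demand=3,sold=3 ship[1->2]=2 ship[0->1]=1 prod=3 -> [7 2 11]
Step 3: demand=3,sold=3 ship[1->2]=2 ship[0->1]=1 prod=3 -> [9 1 10]
Step 4: demand=3,sold=3 ship[1->2]=1 ship[0->1]=1 prod=3 -> [11 1 8]
Step 5: demand=3,sold=3 ship[1->2]=1 ship[0->1]=1 prod=3 -> [13 1 6]
Step 6: demand=3,sold=3 ship[1->2]=1 ship[0->1]=1 prod=3 -> [15 1 4]
Step 7: demand=3,sold=3 ship[1->2]=1 ship[0->1]=1 prod=3 -> [17 1 2]
Step 8: demand=3,sold=2 ship[1->2]=1 ship[0->1]=1 prod=3 -> [19 1 1]
Step 9: demand=3,sold=1 ship[1->2]=1 ship[0->1]=1 prod=3 -> [21 1 1]
Step 10: demand=3,sold=1 ship[1->2]=1 ship[0->1]=1 prod=3 -> [23 1 1]
Step 11: demand=3,sold=1 ship[1->2]=1 ship[0->1]=1 prod=3 -> [25 1 1]
Step 12: demand=3,sold=1 ship[1->2]=1 ship[0->1]=1 prod=3 -> [27 1 1]
First stockout at step 8

8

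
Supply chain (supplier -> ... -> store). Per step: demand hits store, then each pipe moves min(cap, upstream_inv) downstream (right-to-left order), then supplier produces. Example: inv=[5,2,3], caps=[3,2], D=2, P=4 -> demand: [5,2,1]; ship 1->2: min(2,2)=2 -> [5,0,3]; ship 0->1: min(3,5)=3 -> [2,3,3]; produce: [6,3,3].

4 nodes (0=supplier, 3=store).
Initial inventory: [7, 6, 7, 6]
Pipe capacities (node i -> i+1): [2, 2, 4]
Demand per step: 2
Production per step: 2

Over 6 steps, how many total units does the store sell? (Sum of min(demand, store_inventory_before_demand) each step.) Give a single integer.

Step 1: sold=2 (running total=2) -> [7 6 5 8]
Step 2: sold=2 (running total=4) -> [7 6 3 10]
Step 3: sold=2 (running total=6) -> [7 6 2 11]
Step 4: sold=2 (running total=8) -> [7 6 2 11]
Step 5: sold=2 (running total=10) -> [7 6 2 11]
Step 6: sold=2 (running total=12) -> [7 6 2 11]

Answer: 12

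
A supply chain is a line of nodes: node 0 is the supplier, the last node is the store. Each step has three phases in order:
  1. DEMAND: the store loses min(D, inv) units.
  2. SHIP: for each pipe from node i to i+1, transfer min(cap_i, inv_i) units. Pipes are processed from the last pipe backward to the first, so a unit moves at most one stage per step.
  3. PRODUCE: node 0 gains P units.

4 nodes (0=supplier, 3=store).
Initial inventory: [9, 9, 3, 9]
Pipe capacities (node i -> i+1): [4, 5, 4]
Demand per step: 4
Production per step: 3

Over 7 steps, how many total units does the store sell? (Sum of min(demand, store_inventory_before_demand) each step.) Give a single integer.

Step 1: sold=4 (running total=4) -> [8 8 5 8]
Step 2: sold=4 (running total=8) -> [7 7 6 8]
Step 3: sold=4 (running total=12) -> [6 6 7 8]
Step 4: sold=4 (running total=16) -> [5 5 8 8]
Step 5: sold=4 (running total=20) -> [4 4 9 8]
Step 6: sold=4 (running total=24) -> [3 4 9 8]
Step 7: sold=4 (running total=28) -> [3 3 9 8]

Answer: 28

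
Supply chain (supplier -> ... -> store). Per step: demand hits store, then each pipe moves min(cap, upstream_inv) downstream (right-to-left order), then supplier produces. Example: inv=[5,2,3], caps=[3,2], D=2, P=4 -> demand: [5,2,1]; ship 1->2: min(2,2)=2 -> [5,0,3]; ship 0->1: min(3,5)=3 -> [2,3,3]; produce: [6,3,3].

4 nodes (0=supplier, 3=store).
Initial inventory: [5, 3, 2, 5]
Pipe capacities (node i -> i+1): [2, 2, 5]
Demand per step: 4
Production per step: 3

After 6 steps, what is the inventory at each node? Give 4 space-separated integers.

Step 1: demand=4,sold=4 ship[2->3]=2 ship[1->2]=2 ship[0->1]=2 prod=3 -> inv=[6 3 2 3]
Step 2: demand=4,sold=3 ship[2->3]=2 ship[1->2]=2 ship[0->1]=2 prod=3 -> inv=[7 3 2 2]
Step 3: demand=4,sold=2 ship[2->3]=2 ship[1->2]=2 ship[0->1]=2 prod=3 -> inv=[8 3 2 2]
Step 4: demand=4,sold=2 ship[2->3]=2 ship[1->2]=2 ship[0->1]=2 prod=3 -> inv=[9 3 2 2]
Step 5: demand=4,sold=2 ship[2->3]=2 ship[1->2]=2 ship[0->1]=2 prod=3 -> inv=[10 3 2 2]
Step 6: demand=4,sold=2 ship[2->3]=2 ship[1->2]=2 ship[0->1]=2 prod=3 -> inv=[11 3 2 2]

11 3 2 2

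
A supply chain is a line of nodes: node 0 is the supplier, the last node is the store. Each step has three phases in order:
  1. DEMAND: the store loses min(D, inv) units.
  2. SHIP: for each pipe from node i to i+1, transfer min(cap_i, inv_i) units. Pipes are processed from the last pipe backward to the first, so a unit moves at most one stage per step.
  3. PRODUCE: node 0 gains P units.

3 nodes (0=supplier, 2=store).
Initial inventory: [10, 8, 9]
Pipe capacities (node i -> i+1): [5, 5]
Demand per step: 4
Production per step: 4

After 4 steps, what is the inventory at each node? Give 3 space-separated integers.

Step 1: demand=4,sold=4 ship[1->2]=5 ship[0->1]=5 prod=4 -> inv=[9 8 10]
Step 2: demand=4,sold=4 ship[1->2]=5 ship[0->1]=5 prod=4 -> inv=[8 8 11]
Step 3: demand=4,sold=4 ship[1->2]=5 ship[0->1]=5 prod=4 -> inv=[7 8 12]
Step 4: demand=4,sold=4 ship[1->2]=5 ship[0->1]=5 prod=4 -> inv=[6 8 13]

6 8 13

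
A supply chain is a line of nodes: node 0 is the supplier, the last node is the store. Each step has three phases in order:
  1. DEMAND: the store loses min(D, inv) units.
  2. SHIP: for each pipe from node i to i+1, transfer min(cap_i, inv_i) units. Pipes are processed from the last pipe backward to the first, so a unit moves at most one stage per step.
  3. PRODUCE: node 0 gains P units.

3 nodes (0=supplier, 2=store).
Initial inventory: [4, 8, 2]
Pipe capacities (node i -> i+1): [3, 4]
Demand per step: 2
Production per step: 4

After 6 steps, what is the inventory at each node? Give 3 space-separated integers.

Step 1: demand=2,sold=2 ship[1->2]=4 ship[0->1]=3 prod=4 -> inv=[5 7 4]
Step 2: demand=2,sold=2 ship[1->2]=4 ship[0->1]=3 prod=4 -> inv=[6 6 6]
Step 3: demand=2,sold=2 ship[1->2]=4 ship[0->1]=3 prod=4 -> inv=[7 5 8]
Step 4: demand=2,sold=2 ship[1->2]=4 ship[0->1]=3 prod=4 -> inv=[8 4 10]
Step 5: demand=2,sold=2 ship[1->2]=4 ship[0->1]=3 prod=4 -> inv=[9 3 12]
Step 6: demand=2,sold=2 ship[1->2]=3 ship[0->1]=3 prod=4 -> inv=[10 3 13]

10 3 13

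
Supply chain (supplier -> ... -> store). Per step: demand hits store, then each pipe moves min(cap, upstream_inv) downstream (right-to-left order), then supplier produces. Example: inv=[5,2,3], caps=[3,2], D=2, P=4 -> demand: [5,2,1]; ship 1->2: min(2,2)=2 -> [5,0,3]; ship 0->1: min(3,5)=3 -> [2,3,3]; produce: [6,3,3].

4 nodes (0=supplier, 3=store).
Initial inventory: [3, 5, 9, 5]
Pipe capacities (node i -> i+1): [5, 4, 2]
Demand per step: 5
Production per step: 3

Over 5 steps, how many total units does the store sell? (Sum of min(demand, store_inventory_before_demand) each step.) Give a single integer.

Step 1: sold=5 (running total=5) -> [3 4 11 2]
Step 2: sold=2 (running total=7) -> [3 3 13 2]
Step 3: sold=2 (running total=9) -> [3 3 14 2]
Step 4: sold=2 (running total=11) -> [3 3 15 2]
Step 5: sold=2 (running total=13) -> [3 3 16 2]

Answer: 13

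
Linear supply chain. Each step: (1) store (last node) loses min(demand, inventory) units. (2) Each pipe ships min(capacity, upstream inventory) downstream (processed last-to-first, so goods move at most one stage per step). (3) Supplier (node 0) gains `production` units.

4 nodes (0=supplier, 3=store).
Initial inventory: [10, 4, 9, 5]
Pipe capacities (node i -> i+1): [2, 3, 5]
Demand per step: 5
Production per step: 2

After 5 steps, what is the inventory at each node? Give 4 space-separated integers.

Step 1: demand=5,sold=5 ship[2->3]=5 ship[1->2]=3 ship[0->1]=2 prod=2 -> inv=[10 3 7 5]
Step 2: demand=5,sold=5 ship[2->3]=5 ship[1->2]=3 ship[0->1]=2 prod=2 -> inv=[10 2 5 5]
Step 3: demand=5,sold=5 ship[2->3]=5 ship[1->2]=2 ship[0->1]=2 prod=2 -> inv=[10 2 2 5]
Step 4: demand=5,sold=5 ship[2->3]=2 ship[1->2]=2 ship[0->1]=2 prod=2 -> inv=[10 2 2 2]
Step 5: demand=5,sold=2 ship[2->3]=2 ship[1->2]=2 ship[0->1]=2 prod=2 -> inv=[10 2 2 2]

10 2 2 2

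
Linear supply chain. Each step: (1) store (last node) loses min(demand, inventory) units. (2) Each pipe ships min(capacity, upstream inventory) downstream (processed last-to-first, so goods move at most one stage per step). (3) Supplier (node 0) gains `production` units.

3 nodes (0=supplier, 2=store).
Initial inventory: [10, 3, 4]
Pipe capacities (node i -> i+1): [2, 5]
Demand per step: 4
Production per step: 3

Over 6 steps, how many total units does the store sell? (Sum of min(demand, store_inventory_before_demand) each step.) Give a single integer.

Step 1: sold=4 (running total=4) -> [11 2 3]
Step 2: sold=3 (running total=7) -> [12 2 2]
Step 3: sold=2 (running total=9) -> [13 2 2]
Step 4: sold=2 (running total=11) -> [14 2 2]
Step 5: sold=2 (running total=13) -> [15 2 2]
Step 6: sold=2 (running total=15) -> [16 2 2]

Answer: 15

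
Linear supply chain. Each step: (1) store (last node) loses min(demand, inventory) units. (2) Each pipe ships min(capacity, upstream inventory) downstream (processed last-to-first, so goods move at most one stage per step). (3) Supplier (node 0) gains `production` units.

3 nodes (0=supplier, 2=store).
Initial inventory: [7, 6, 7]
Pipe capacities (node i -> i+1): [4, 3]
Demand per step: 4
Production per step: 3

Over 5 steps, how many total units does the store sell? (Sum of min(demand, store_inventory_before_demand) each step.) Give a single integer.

Answer: 19

Derivation:
Step 1: sold=4 (running total=4) -> [6 7 6]
Step 2: sold=4 (running total=8) -> [5 8 5]
Step 3: sold=4 (running total=12) -> [4 9 4]
Step 4: sold=4 (running total=16) -> [3 10 3]
Step 5: sold=3 (running total=19) -> [3 10 3]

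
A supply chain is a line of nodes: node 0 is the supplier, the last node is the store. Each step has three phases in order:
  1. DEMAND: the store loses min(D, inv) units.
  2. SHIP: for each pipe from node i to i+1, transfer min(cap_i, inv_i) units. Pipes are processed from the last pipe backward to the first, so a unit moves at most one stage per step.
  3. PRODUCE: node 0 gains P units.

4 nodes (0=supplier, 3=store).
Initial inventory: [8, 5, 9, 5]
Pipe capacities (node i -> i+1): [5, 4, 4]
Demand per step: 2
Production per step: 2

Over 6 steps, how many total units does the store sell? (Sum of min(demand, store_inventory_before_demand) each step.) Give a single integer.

Step 1: sold=2 (running total=2) -> [5 6 9 7]
Step 2: sold=2 (running total=4) -> [2 7 9 9]
Step 3: sold=2 (running total=6) -> [2 5 9 11]
Step 4: sold=2 (running total=8) -> [2 3 9 13]
Step 5: sold=2 (running total=10) -> [2 2 8 15]
Step 6: sold=2 (running total=12) -> [2 2 6 17]

Answer: 12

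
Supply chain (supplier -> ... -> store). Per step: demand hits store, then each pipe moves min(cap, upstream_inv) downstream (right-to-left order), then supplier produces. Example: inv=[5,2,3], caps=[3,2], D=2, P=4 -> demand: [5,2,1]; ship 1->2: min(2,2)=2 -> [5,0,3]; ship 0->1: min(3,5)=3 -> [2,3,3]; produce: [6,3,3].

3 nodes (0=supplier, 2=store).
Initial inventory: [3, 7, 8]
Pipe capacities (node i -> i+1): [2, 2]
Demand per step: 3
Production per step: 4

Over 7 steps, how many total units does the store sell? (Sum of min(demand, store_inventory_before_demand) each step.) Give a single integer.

Answer: 20

Derivation:
Step 1: sold=3 (running total=3) -> [5 7 7]
Step 2: sold=3 (running total=6) -> [7 7 6]
Step 3: sold=3 (running total=9) -> [9 7 5]
Step 4: sold=3 (running total=12) -> [11 7 4]
Step 5: sold=3 (running total=15) -> [13 7 3]
Step 6: sold=3 (running total=18) -> [15 7 2]
Step 7: sold=2 (running total=20) -> [17 7 2]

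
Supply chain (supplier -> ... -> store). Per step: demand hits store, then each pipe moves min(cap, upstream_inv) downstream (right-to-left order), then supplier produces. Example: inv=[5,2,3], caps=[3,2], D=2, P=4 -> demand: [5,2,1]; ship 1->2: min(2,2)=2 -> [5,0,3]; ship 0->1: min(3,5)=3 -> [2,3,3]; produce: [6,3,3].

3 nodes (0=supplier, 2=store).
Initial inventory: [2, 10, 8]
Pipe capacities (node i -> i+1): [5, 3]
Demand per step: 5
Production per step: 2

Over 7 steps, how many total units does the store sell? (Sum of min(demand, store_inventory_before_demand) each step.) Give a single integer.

Answer: 26

Derivation:
Step 1: sold=5 (running total=5) -> [2 9 6]
Step 2: sold=5 (running total=10) -> [2 8 4]
Step 3: sold=4 (running total=14) -> [2 7 3]
Step 4: sold=3 (running total=17) -> [2 6 3]
Step 5: sold=3 (running total=20) -> [2 5 3]
Step 6: sold=3 (running total=23) -> [2 4 3]
Step 7: sold=3 (running total=26) -> [2 3 3]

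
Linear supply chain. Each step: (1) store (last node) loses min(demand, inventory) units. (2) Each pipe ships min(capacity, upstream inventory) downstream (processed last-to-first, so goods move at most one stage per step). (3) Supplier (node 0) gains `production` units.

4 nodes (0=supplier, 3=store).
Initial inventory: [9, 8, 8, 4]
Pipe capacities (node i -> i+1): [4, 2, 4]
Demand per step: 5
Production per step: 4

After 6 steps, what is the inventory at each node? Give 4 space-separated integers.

Step 1: demand=5,sold=4 ship[2->3]=4 ship[1->2]=2 ship[0->1]=4 prod=4 -> inv=[9 10 6 4]
Step 2: demand=5,sold=4 ship[2->3]=4 ship[1->2]=2 ship[0->1]=4 prod=4 -> inv=[9 12 4 4]
Step 3: demand=5,sold=4 ship[2->3]=4 ship[1->2]=2 ship[0->1]=4 prod=4 -> inv=[9 14 2 4]
Step 4: demand=5,sold=4 ship[2->3]=2 ship[1->2]=2 ship[0->1]=4 prod=4 -> inv=[9 16 2 2]
Step 5: demand=5,sold=2 ship[2->3]=2 ship[1->2]=2 ship[0->1]=4 prod=4 -> inv=[9 18 2 2]
Step 6: demand=5,sold=2 ship[2->3]=2 ship[1->2]=2 ship[0->1]=4 prod=4 -> inv=[9 20 2 2]

9 20 2 2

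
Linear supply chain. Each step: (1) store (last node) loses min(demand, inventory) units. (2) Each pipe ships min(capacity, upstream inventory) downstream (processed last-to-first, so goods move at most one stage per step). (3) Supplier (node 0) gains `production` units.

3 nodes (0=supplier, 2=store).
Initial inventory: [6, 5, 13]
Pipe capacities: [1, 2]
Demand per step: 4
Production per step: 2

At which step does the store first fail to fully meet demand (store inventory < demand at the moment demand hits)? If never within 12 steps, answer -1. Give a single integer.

Step 1: demand=4,sold=4 ship[1->2]=2 ship[0->1]=1 prod=2 -> [7 4 11]
Step 2: demand=4,sold=4 ship[1->2]=2 ship[0->1]=1 prod=2 -> [8 3 9]
Step 3: demand=4,sold=4 ship[1->2]=2 ship[0->1]=1 prod=2 -> [9 2 7]
Step 4: demand=4,sold=4 ship[1->2]=2 ship[0->1]=1 prod=2 -> [10 1 5]
Step 5: demand=4,sold=4 ship[1->2]=1 ship[0->1]=1 prod=2 -> [11 1 2]
Step 6: demand=4,sold=2 ship[1->2]=1 ship[0->1]=1 prod=2 -> [12 1 1]
Step 7: demand=4,sold=1 ship[1->2]=1 ship[0->1]=1 prod=2 -> [13 1 1]
Step 8: demand=4,sold=1 ship[1->2]=1 ship[0->1]=1 prod=2 -> [14 1 1]
Step 9: demand=4,sold=1 ship[1->2]=1 ship[0->1]=1 prod=2 -> [15 1 1]
Step 10: demand=4,sold=1 ship[1->2]=1 ship[0->1]=1 prod=2 -> [16 1 1]
Step 11: demand=4,sold=1 ship[1->2]=1 ship[0->1]=1 prod=2 -> [17 1 1]
Step 12: demand=4,sold=1 ship[1->2]=1 ship[0->1]=1 prod=2 -> [18 1 1]
First stockout at step 6

6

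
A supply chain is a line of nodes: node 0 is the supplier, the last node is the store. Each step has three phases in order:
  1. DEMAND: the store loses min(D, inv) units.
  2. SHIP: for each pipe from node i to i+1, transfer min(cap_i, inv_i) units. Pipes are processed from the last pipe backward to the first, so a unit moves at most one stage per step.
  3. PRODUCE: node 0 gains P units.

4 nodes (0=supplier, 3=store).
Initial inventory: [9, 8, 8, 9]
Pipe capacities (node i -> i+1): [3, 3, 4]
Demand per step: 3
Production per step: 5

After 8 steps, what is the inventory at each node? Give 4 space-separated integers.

Step 1: demand=3,sold=3 ship[2->3]=4 ship[1->2]=3 ship[0->1]=3 prod=5 -> inv=[11 8 7 10]
Step 2: demand=3,sold=3 ship[2->3]=4 ship[1->2]=3 ship[0->1]=3 prod=5 -> inv=[13 8 6 11]
Step 3: demand=3,sold=3 ship[2->3]=4 ship[1->2]=3 ship[0->1]=3 prod=5 -> inv=[15 8 5 12]
Step 4: demand=3,sold=3 ship[2->3]=4 ship[1->2]=3 ship[0->1]=3 prod=5 -> inv=[17 8 4 13]
Step 5: demand=3,sold=3 ship[2->3]=4 ship[1->2]=3 ship[0->1]=3 prod=5 -> inv=[19 8 3 14]
Step 6: demand=3,sold=3 ship[2->3]=3 ship[1->2]=3 ship[0->1]=3 prod=5 -> inv=[21 8 3 14]
Step 7: demand=3,sold=3 ship[2->3]=3 ship[1->2]=3 ship[0->1]=3 prod=5 -> inv=[23 8 3 14]
Step 8: demand=3,sold=3 ship[2->3]=3 ship[1->2]=3 ship[0->1]=3 prod=5 -> inv=[25 8 3 14]

25 8 3 14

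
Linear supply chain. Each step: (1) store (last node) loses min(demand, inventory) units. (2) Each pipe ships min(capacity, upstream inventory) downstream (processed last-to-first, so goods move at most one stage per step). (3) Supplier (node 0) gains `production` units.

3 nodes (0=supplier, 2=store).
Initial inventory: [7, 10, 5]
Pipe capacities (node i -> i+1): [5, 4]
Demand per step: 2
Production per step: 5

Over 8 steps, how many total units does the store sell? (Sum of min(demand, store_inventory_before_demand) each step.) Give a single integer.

Step 1: sold=2 (running total=2) -> [7 11 7]
Step 2: sold=2 (running total=4) -> [7 12 9]
Step 3: sold=2 (running total=6) -> [7 13 11]
Step 4: sold=2 (running total=8) -> [7 14 13]
Step 5: sold=2 (running total=10) -> [7 15 15]
Step 6: sold=2 (running total=12) -> [7 16 17]
Step 7: sold=2 (running total=14) -> [7 17 19]
Step 8: sold=2 (running total=16) -> [7 18 21]

Answer: 16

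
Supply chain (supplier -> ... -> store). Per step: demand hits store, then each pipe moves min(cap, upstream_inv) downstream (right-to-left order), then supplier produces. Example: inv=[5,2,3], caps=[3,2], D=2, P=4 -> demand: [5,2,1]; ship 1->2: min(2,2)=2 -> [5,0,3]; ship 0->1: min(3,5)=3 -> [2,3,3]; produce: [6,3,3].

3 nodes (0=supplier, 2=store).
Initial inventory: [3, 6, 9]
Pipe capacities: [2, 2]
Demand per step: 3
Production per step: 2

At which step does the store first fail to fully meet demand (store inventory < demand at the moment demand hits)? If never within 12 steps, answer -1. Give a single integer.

Step 1: demand=3,sold=3 ship[1->2]=2 ship[0->1]=2 prod=2 -> [3 6 8]
Step 2: demand=3,sold=3 ship[1->2]=2 ship[0->1]=2 prod=2 -> [3 6 7]
Step 3: demand=3,sold=3 ship[1->2]=2 ship[0->1]=2 prod=2 -> [3 6 6]
Step 4: demand=3,sold=3 ship[1->2]=2 ship[0->1]=2 prod=2 -> [3 6 5]
Step 5: demand=3,sold=3 ship[1->2]=2 ship[0->1]=2 prod=2 -> [3 6 4]
Step 6: demand=3,sold=3 ship[1->2]=2 ship[0->1]=2 prod=2 -> [3 6 3]
Step 7: demand=3,sold=3 ship[1->2]=2 ship[0->1]=2 prod=2 -> [3 6 2]
Step 8: demand=3,sold=2 ship[1->2]=2 ship[0->1]=2 prod=2 -> [3 6 2]
Step 9: demand=3,sold=2 ship[1->2]=2 ship[0->1]=2 prod=2 -> [3 6 2]
Step 10: demand=3,sold=2 ship[1->2]=2 ship[0->1]=2 prod=2 -> [3 6 2]
Step 11: demand=3,sold=2 ship[1->2]=2 ship[0->1]=2 prod=2 -> [3 6 2]
Step 12: demand=3,sold=2 ship[1->2]=2 ship[0->1]=2 prod=2 -> [3 6 2]
First stockout at step 8

8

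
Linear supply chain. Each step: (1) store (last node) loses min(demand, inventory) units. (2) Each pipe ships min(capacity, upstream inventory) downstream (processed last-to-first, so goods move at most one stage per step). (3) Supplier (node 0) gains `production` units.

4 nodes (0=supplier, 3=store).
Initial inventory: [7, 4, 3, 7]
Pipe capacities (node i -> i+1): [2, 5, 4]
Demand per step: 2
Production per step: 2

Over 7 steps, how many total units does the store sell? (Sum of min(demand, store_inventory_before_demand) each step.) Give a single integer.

Step 1: sold=2 (running total=2) -> [7 2 4 8]
Step 2: sold=2 (running total=4) -> [7 2 2 10]
Step 3: sold=2 (running total=6) -> [7 2 2 10]
Step 4: sold=2 (running total=8) -> [7 2 2 10]
Step 5: sold=2 (running total=10) -> [7 2 2 10]
Step 6: sold=2 (running total=12) -> [7 2 2 10]
Step 7: sold=2 (running total=14) -> [7 2 2 10]

Answer: 14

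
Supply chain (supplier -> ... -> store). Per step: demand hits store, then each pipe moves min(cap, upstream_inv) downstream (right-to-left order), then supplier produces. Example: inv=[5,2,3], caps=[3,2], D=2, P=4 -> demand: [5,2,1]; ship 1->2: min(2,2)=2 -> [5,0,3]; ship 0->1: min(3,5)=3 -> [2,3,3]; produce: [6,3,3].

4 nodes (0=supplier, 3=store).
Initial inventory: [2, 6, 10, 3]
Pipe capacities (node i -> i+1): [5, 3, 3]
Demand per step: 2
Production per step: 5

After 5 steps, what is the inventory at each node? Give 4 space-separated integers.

Step 1: demand=2,sold=2 ship[2->3]=3 ship[1->2]=3 ship[0->1]=2 prod=5 -> inv=[5 5 10 4]
Step 2: demand=2,sold=2 ship[2->3]=3 ship[1->2]=3 ship[0->1]=5 prod=5 -> inv=[5 7 10 5]
Step 3: demand=2,sold=2 ship[2->3]=3 ship[1->2]=3 ship[0->1]=5 prod=5 -> inv=[5 9 10 6]
Step 4: demand=2,sold=2 ship[2->3]=3 ship[1->2]=3 ship[0->1]=5 prod=5 -> inv=[5 11 10 7]
Step 5: demand=2,sold=2 ship[2->3]=3 ship[1->2]=3 ship[0->1]=5 prod=5 -> inv=[5 13 10 8]

5 13 10 8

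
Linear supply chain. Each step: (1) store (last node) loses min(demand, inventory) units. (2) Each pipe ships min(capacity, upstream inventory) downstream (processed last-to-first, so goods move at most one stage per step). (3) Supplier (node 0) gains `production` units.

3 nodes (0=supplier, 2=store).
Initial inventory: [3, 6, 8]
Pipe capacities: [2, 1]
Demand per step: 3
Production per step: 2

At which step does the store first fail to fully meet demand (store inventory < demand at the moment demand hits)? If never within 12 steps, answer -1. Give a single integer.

Step 1: demand=3,sold=3 ship[1->2]=1 ship[0->1]=2 prod=2 -> [3 7 6]
Step 2: demand=3,sold=3 ship[1->2]=1 ship[0->1]=2 prod=2 -> [3 8 4]
Step 3: demand=3,sold=3 ship[1->2]=1 ship[0->1]=2 prod=2 -> [3 9 2]
Step 4: demand=3,sold=2 ship[1->2]=1 ship[0->1]=2 prod=2 -> [3 10 1]
Step 5: demand=3,sold=1 ship[1->2]=1 ship[0->1]=2 prod=2 -> [3 11 1]
Step 6: demand=3,sold=1 ship[1->2]=1 ship[0->1]=2 prod=2 -> [3 12 1]
Step 7: demand=3,sold=1 ship[1->2]=1 ship[0->1]=2 prod=2 -> [3 13 1]
Step 8: demand=3,sold=1 ship[1->2]=1 ship[0->1]=2 prod=2 -> [3 14 1]
Step 9: demand=3,sold=1 ship[1->2]=1 ship[0->1]=2 prod=2 -> [3 15 1]
Step 10: demand=3,sold=1 ship[1->2]=1 ship[0->1]=2 prod=2 -> [3 16 1]
Step 11: demand=3,sold=1 ship[1->2]=1 ship[0->1]=2 prod=2 -> [3 17 1]
Step 12: demand=3,sold=1 ship[1->2]=1 ship[0->1]=2 prod=2 -> [3 18 1]
First stockout at step 4

4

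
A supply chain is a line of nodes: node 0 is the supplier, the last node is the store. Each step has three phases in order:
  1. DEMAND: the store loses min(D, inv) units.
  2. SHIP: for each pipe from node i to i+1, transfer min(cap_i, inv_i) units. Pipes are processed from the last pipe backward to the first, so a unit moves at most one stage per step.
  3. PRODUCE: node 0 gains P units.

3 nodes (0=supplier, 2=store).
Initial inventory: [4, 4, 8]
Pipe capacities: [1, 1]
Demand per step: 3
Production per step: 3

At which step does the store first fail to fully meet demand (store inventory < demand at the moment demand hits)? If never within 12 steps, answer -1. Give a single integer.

Step 1: demand=3,sold=3 ship[1->2]=1 ship[0->1]=1 prod=3 -> [6 4 6]
Step 2: demand=3,sold=3 ship[1->2]=1 ship[0->1]=1 prod=3 -> [8 4 4]
Step 3: demand=3,sold=3 ship[1->2]=1 ship[0->1]=1 prod=3 -> [10 4 2]
Step 4: demand=3,sold=2 ship[1->2]=1 ship[0->1]=1 prod=3 -> [12 4 1]
Step 5: demand=3,sold=1 ship[1->2]=1 ship[0->1]=1 prod=3 -> [14 4 1]
Step 6: demand=3,sold=1 ship[1->2]=1 ship[0->1]=1 prod=3 -> [16 4 1]
Step 7: demand=3,sold=1 ship[1->2]=1 ship[0->1]=1 prod=3 -> [18 4 1]
Step 8: demand=3,sold=1 ship[1->2]=1 ship[0->1]=1 prod=3 -> [20 4 1]
Step 9: demand=3,sold=1 ship[1->2]=1 ship[0->1]=1 prod=3 -> [22 4 1]
Step 10: demand=3,sold=1 ship[1->2]=1 ship[0->1]=1 prod=3 -> [24 4 1]
Step 11: demand=3,sold=1 ship[1->2]=1 ship[0->1]=1 prod=3 -> [26 4 1]
Step 12: demand=3,sold=1 ship[1->2]=1 ship[0->1]=1 prod=3 -> [28 4 1]
First stockout at step 4

4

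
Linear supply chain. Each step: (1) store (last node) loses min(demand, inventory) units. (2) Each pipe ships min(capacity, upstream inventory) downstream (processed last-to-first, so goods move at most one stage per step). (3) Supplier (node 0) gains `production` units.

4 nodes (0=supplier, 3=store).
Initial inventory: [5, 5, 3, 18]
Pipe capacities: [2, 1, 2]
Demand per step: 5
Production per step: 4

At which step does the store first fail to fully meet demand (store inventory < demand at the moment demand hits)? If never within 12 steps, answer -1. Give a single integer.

Step 1: demand=5,sold=5 ship[2->3]=2 ship[1->2]=1 ship[0->1]=2 prod=4 -> [7 6 2 15]
Step 2: demand=5,sold=5 ship[2->3]=2 ship[1->2]=1 ship[0->1]=2 prod=4 -> [9 7 1 12]
Step 3: demand=5,sold=5 ship[2->3]=1 ship[1->2]=1 ship[0->1]=2 prod=4 -> [11 8 1 8]
Step 4: demand=5,sold=5 ship[2->3]=1 ship[1->2]=1 ship[0->1]=2 prod=4 -> [13 9 1 4]
Step 5: demand=5,sold=4 ship[2->3]=1 ship[1->2]=1 ship[0->1]=2 prod=4 -> [15 10 1 1]
Step 6: demand=5,sold=1 ship[2->3]=1 ship[1->2]=1 ship[0->1]=2 prod=4 -> [17 11 1 1]
Step 7: demand=5,sold=1 ship[2->3]=1 ship[1->2]=1 ship[0->1]=2 prod=4 -> [19 12 1 1]
Step 8: demand=5,sold=1 ship[2->3]=1 ship[1->2]=1 ship[0->1]=2 prod=4 -> [21 13 1 1]
Step 9: demand=5,sold=1 ship[2->3]=1 ship[1->2]=1 ship[0->1]=2 prod=4 -> [23 14 1 1]
Step 10: demand=5,sold=1 ship[2->3]=1 ship[1->2]=1 ship[0->1]=2 prod=4 -> [25 15 1 1]
Step 11: demand=5,sold=1 ship[2->3]=1 ship[1->2]=1 ship[0->1]=2 prod=4 -> [27 16 1 1]
Step 12: demand=5,sold=1 ship[2->3]=1 ship[1->2]=1 ship[0->1]=2 prod=4 -> [29 17 1 1]
First stockout at step 5

5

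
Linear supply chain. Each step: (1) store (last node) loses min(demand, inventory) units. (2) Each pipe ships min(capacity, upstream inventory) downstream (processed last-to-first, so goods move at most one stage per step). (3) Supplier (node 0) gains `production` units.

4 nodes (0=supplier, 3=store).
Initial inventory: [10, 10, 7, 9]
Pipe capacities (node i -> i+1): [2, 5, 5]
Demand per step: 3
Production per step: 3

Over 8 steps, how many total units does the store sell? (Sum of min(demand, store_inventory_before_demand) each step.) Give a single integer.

Step 1: sold=3 (running total=3) -> [11 7 7 11]
Step 2: sold=3 (running total=6) -> [12 4 7 13]
Step 3: sold=3 (running total=9) -> [13 2 6 15]
Step 4: sold=3 (running total=12) -> [14 2 3 17]
Step 5: sold=3 (running total=15) -> [15 2 2 17]
Step 6: sold=3 (running total=18) -> [16 2 2 16]
Step 7: sold=3 (running total=21) -> [17 2 2 15]
Step 8: sold=3 (running total=24) -> [18 2 2 14]

Answer: 24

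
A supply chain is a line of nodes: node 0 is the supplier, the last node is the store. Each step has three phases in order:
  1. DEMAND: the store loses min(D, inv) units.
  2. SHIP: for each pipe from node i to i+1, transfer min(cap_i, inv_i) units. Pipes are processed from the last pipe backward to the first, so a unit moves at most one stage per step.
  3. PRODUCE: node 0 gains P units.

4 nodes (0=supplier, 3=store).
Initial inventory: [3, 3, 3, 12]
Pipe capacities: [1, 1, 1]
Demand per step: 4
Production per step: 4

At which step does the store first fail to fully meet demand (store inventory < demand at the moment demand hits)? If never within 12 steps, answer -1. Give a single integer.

Step 1: demand=4,sold=4 ship[2->3]=1 ship[1->2]=1 ship[0->1]=1 prod=4 -> [6 3 3 9]
Step 2: demand=4,sold=4 ship[2->3]=1 ship[1->2]=1 ship[0->1]=1 prod=4 -> [9 3 3 6]
Step 3: demand=4,sold=4 ship[2->3]=1 ship[1->2]=1 ship[0->1]=1 prod=4 -> [12 3 3 3]
Step 4: demand=4,sold=3 ship[2->3]=1 ship[1->2]=1 ship[0->1]=1 prod=4 -> [15 3 3 1]
Step 5: demand=4,sold=1 ship[2->3]=1 ship[1->2]=1 ship[0->1]=1 prod=4 -> [18 3 3 1]
Step 6: demand=4,sold=1 ship[2->3]=1 ship[1->2]=1 ship[0->1]=1 prod=4 -> [21 3 3 1]
Step 7: demand=4,sold=1 ship[2->3]=1 ship[1->2]=1 ship[0->1]=1 prod=4 -> [24 3 3 1]
Step 8: demand=4,sold=1 ship[2->3]=1 ship[1->2]=1 ship[0->1]=1 prod=4 -> [27 3 3 1]
Step 9: demand=4,sold=1 ship[2->3]=1 ship[1->2]=1 ship[0->1]=1 prod=4 -> [30 3 3 1]
Step 10: demand=4,sold=1 ship[2->3]=1 ship[1->2]=1 ship[0->1]=1 prod=4 -> [33 3 3 1]
Step 11: demand=4,sold=1 ship[2->3]=1 ship[1->2]=1 ship[0->1]=1 prod=4 -> [36 3 3 1]
Step 12: demand=4,sold=1 ship[2->3]=1 ship[1->2]=1 ship[0->1]=1 prod=4 -> [39 3 3 1]
First stockout at step 4

4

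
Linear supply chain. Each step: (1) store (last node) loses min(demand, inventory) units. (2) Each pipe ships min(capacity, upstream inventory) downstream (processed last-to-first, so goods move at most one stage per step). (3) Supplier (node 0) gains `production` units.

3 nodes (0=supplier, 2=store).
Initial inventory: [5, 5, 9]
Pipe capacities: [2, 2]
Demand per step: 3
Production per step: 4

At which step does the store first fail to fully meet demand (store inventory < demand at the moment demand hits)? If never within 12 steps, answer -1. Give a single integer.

Step 1: demand=3,sold=3 ship[1->2]=2 ship[0->1]=2 prod=4 -> [7 5 8]
Step 2: demand=3,sold=3 ship[1->2]=2 ship[0->1]=2 prod=4 -> [9 5 7]
Step 3: demand=3,sold=3 ship[1->2]=2 ship[0->1]=2 prod=4 -> [11 5 6]
Step 4: demand=3,sold=3 ship[1->2]=2 ship[0->1]=2 prod=4 -> [13 5 5]
Step 5: demand=3,sold=3 ship[1->2]=2 ship[0->1]=2 prod=4 -> [15 5 4]
Step 6: demand=3,sold=3 ship[1->2]=2 ship[0->1]=2 prod=4 -> [17 5 3]
Step 7: demand=3,sold=3 ship[1->2]=2 ship[0->1]=2 prod=4 -> [19 5 2]
Step 8: demand=3,sold=2 ship[1->2]=2 ship[0->1]=2 prod=4 -> [21 5 2]
Step 9: demand=3,sold=2 ship[1->2]=2 ship[0->1]=2 prod=4 -> [23 5 2]
Step 10: demand=3,sold=2 ship[1->2]=2 ship[0->1]=2 prod=4 -> [25 5 2]
Step 11: demand=3,sold=2 ship[1->2]=2 ship[0->1]=2 prod=4 -> [27 5 2]
Step 12: demand=3,sold=2 ship[1->2]=2 ship[0->1]=2 prod=4 -> [29 5 2]
First stockout at step 8

8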